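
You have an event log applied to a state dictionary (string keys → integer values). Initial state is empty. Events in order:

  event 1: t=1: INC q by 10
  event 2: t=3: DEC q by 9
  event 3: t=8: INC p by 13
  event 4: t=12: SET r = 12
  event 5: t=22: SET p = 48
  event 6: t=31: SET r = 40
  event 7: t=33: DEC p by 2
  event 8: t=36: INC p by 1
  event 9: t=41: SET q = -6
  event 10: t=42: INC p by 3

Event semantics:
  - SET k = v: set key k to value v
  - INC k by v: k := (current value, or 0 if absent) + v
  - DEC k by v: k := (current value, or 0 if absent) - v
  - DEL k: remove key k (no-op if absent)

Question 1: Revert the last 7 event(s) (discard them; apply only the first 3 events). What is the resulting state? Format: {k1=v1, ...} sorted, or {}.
Keep first 3 events (discard last 7):
  after event 1 (t=1: INC q by 10): {q=10}
  after event 2 (t=3: DEC q by 9): {q=1}
  after event 3 (t=8: INC p by 13): {p=13, q=1}

Answer: {p=13, q=1}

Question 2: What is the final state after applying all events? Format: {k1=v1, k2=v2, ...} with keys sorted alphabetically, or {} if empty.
Answer: {p=50, q=-6, r=40}

Derivation:
  after event 1 (t=1: INC q by 10): {q=10}
  after event 2 (t=3: DEC q by 9): {q=1}
  after event 3 (t=8: INC p by 13): {p=13, q=1}
  after event 4 (t=12: SET r = 12): {p=13, q=1, r=12}
  after event 5 (t=22: SET p = 48): {p=48, q=1, r=12}
  after event 6 (t=31: SET r = 40): {p=48, q=1, r=40}
  after event 7 (t=33: DEC p by 2): {p=46, q=1, r=40}
  after event 8 (t=36: INC p by 1): {p=47, q=1, r=40}
  after event 9 (t=41: SET q = -6): {p=47, q=-6, r=40}
  after event 10 (t=42: INC p by 3): {p=50, q=-6, r=40}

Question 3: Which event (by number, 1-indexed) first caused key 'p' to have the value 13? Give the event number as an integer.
Looking for first event where p becomes 13:
  event 3: p (absent) -> 13  <-- first match

Answer: 3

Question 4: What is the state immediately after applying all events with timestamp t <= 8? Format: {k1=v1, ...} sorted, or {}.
Apply events with t <= 8 (3 events):
  after event 1 (t=1: INC q by 10): {q=10}
  after event 2 (t=3: DEC q by 9): {q=1}
  after event 3 (t=8: INC p by 13): {p=13, q=1}

Answer: {p=13, q=1}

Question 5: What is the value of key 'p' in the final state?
Answer: 50

Derivation:
Track key 'p' through all 10 events:
  event 1 (t=1: INC q by 10): p unchanged
  event 2 (t=3: DEC q by 9): p unchanged
  event 3 (t=8: INC p by 13): p (absent) -> 13
  event 4 (t=12: SET r = 12): p unchanged
  event 5 (t=22: SET p = 48): p 13 -> 48
  event 6 (t=31: SET r = 40): p unchanged
  event 7 (t=33: DEC p by 2): p 48 -> 46
  event 8 (t=36: INC p by 1): p 46 -> 47
  event 9 (t=41: SET q = -6): p unchanged
  event 10 (t=42: INC p by 3): p 47 -> 50
Final: p = 50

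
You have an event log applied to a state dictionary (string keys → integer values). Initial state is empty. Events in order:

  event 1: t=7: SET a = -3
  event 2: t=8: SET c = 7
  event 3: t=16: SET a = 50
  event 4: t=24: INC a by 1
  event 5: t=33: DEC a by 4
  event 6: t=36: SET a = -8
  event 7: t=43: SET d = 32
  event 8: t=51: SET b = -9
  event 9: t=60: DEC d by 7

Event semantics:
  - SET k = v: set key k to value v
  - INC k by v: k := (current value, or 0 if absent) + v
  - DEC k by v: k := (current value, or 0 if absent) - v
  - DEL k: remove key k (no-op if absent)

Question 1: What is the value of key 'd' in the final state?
Answer: 25

Derivation:
Track key 'd' through all 9 events:
  event 1 (t=7: SET a = -3): d unchanged
  event 2 (t=8: SET c = 7): d unchanged
  event 3 (t=16: SET a = 50): d unchanged
  event 4 (t=24: INC a by 1): d unchanged
  event 5 (t=33: DEC a by 4): d unchanged
  event 6 (t=36: SET a = -8): d unchanged
  event 7 (t=43: SET d = 32): d (absent) -> 32
  event 8 (t=51: SET b = -9): d unchanged
  event 9 (t=60: DEC d by 7): d 32 -> 25
Final: d = 25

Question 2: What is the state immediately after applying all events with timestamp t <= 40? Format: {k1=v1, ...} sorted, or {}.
Answer: {a=-8, c=7}

Derivation:
Apply events with t <= 40 (6 events):
  after event 1 (t=7: SET a = -3): {a=-3}
  after event 2 (t=8: SET c = 7): {a=-3, c=7}
  after event 3 (t=16: SET a = 50): {a=50, c=7}
  after event 4 (t=24: INC a by 1): {a=51, c=7}
  after event 5 (t=33: DEC a by 4): {a=47, c=7}
  after event 6 (t=36: SET a = -8): {a=-8, c=7}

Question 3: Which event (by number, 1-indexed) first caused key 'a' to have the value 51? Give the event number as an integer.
Answer: 4

Derivation:
Looking for first event where a becomes 51:
  event 1: a = -3
  event 2: a = -3
  event 3: a = 50
  event 4: a 50 -> 51  <-- first match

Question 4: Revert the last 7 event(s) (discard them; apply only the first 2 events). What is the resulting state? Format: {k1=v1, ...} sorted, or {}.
Answer: {a=-3, c=7}

Derivation:
Keep first 2 events (discard last 7):
  after event 1 (t=7: SET a = -3): {a=-3}
  after event 2 (t=8: SET c = 7): {a=-3, c=7}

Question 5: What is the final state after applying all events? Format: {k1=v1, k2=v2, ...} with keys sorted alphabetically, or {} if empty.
Answer: {a=-8, b=-9, c=7, d=25}

Derivation:
  after event 1 (t=7: SET a = -3): {a=-3}
  after event 2 (t=8: SET c = 7): {a=-3, c=7}
  after event 3 (t=16: SET a = 50): {a=50, c=7}
  after event 4 (t=24: INC a by 1): {a=51, c=7}
  after event 5 (t=33: DEC a by 4): {a=47, c=7}
  after event 6 (t=36: SET a = -8): {a=-8, c=7}
  after event 7 (t=43: SET d = 32): {a=-8, c=7, d=32}
  after event 8 (t=51: SET b = -9): {a=-8, b=-9, c=7, d=32}
  after event 9 (t=60: DEC d by 7): {a=-8, b=-9, c=7, d=25}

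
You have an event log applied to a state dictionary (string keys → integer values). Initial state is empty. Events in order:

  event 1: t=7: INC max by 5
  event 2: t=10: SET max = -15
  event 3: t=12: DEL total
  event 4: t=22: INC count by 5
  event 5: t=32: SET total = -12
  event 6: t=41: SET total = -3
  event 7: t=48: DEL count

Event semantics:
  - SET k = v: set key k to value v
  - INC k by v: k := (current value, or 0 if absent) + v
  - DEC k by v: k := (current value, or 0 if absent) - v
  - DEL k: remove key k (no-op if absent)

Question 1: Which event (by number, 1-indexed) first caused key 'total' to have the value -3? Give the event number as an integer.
Looking for first event where total becomes -3:
  event 5: total = -12
  event 6: total -12 -> -3  <-- first match

Answer: 6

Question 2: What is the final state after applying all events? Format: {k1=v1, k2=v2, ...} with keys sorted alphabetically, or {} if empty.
Answer: {max=-15, total=-3}

Derivation:
  after event 1 (t=7: INC max by 5): {max=5}
  after event 2 (t=10: SET max = -15): {max=-15}
  after event 3 (t=12: DEL total): {max=-15}
  after event 4 (t=22: INC count by 5): {count=5, max=-15}
  after event 5 (t=32: SET total = -12): {count=5, max=-15, total=-12}
  after event 6 (t=41: SET total = -3): {count=5, max=-15, total=-3}
  after event 7 (t=48: DEL count): {max=-15, total=-3}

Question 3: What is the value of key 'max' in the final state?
Answer: -15

Derivation:
Track key 'max' through all 7 events:
  event 1 (t=7: INC max by 5): max (absent) -> 5
  event 2 (t=10: SET max = -15): max 5 -> -15
  event 3 (t=12: DEL total): max unchanged
  event 4 (t=22: INC count by 5): max unchanged
  event 5 (t=32: SET total = -12): max unchanged
  event 6 (t=41: SET total = -3): max unchanged
  event 7 (t=48: DEL count): max unchanged
Final: max = -15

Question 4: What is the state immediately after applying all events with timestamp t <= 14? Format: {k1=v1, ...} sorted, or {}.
Apply events with t <= 14 (3 events):
  after event 1 (t=7: INC max by 5): {max=5}
  after event 2 (t=10: SET max = -15): {max=-15}
  after event 3 (t=12: DEL total): {max=-15}

Answer: {max=-15}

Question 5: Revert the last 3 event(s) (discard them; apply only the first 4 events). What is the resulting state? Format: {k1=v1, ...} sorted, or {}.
Answer: {count=5, max=-15}

Derivation:
Keep first 4 events (discard last 3):
  after event 1 (t=7: INC max by 5): {max=5}
  after event 2 (t=10: SET max = -15): {max=-15}
  after event 3 (t=12: DEL total): {max=-15}
  after event 4 (t=22: INC count by 5): {count=5, max=-15}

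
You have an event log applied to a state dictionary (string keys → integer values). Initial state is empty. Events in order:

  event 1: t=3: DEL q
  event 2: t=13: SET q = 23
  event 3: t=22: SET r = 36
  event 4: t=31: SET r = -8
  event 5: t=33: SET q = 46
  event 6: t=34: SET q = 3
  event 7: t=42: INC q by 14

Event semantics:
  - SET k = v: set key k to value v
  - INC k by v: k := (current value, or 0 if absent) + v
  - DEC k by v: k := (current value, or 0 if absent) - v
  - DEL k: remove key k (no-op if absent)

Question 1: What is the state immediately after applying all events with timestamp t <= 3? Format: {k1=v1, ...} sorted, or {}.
Answer: {}

Derivation:
Apply events with t <= 3 (1 events):
  after event 1 (t=3: DEL q): {}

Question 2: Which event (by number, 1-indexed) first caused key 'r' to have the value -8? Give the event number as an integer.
Looking for first event where r becomes -8:
  event 3: r = 36
  event 4: r 36 -> -8  <-- first match

Answer: 4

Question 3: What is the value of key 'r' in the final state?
Track key 'r' through all 7 events:
  event 1 (t=3: DEL q): r unchanged
  event 2 (t=13: SET q = 23): r unchanged
  event 3 (t=22: SET r = 36): r (absent) -> 36
  event 4 (t=31: SET r = -8): r 36 -> -8
  event 5 (t=33: SET q = 46): r unchanged
  event 6 (t=34: SET q = 3): r unchanged
  event 7 (t=42: INC q by 14): r unchanged
Final: r = -8

Answer: -8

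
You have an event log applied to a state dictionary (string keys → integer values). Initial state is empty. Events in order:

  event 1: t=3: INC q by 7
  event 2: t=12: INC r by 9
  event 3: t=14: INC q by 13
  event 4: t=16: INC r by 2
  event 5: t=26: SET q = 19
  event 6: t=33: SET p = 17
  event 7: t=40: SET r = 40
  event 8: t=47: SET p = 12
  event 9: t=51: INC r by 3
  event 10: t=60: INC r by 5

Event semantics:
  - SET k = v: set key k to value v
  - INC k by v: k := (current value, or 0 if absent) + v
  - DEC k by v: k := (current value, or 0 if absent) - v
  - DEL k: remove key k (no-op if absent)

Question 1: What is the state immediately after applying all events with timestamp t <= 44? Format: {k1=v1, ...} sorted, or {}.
Apply events with t <= 44 (7 events):
  after event 1 (t=3: INC q by 7): {q=7}
  after event 2 (t=12: INC r by 9): {q=7, r=9}
  after event 3 (t=14: INC q by 13): {q=20, r=9}
  after event 4 (t=16: INC r by 2): {q=20, r=11}
  after event 5 (t=26: SET q = 19): {q=19, r=11}
  after event 6 (t=33: SET p = 17): {p=17, q=19, r=11}
  after event 7 (t=40: SET r = 40): {p=17, q=19, r=40}

Answer: {p=17, q=19, r=40}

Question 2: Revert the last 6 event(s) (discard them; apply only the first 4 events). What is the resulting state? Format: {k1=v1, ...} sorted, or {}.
Answer: {q=20, r=11}

Derivation:
Keep first 4 events (discard last 6):
  after event 1 (t=3: INC q by 7): {q=7}
  after event 2 (t=12: INC r by 9): {q=7, r=9}
  after event 3 (t=14: INC q by 13): {q=20, r=9}
  after event 4 (t=16: INC r by 2): {q=20, r=11}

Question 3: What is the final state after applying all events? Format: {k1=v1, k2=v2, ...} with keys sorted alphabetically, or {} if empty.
Answer: {p=12, q=19, r=48}

Derivation:
  after event 1 (t=3: INC q by 7): {q=7}
  after event 2 (t=12: INC r by 9): {q=7, r=9}
  after event 3 (t=14: INC q by 13): {q=20, r=9}
  after event 4 (t=16: INC r by 2): {q=20, r=11}
  after event 5 (t=26: SET q = 19): {q=19, r=11}
  after event 6 (t=33: SET p = 17): {p=17, q=19, r=11}
  after event 7 (t=40: SET r = 40): {p=17, q=19, r=40}
  after event 8 (t=47: SET p = 12): {p=12, q=19, r=40}
  after event 9 (t=51: INC r by 3): {p=12, q=19, r=43}
  after event 10 (t=60: INC r by 5): {p=12, q=19, r=48}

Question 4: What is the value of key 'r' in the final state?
Answer: 48

Derivation:
Track key 'r' through all 10 events:
  event 1 (t=3: INC q by 7): r unchanged
  event 2 (t=12: INC r by 9): r (absent) -> 9
  event 3 (t=14: INC q by 13): r unchanged
  event 4 (t=16: INC r by 2): r 9 -> 11
  event 5 (t=26: SET q = 19): r unchanged
  event 6 (t=33: SET p = 17): r unchanged
  event 7 (t=40: SET r = 40): r 11 -> 40
  event 8 (t=47: SET p = 12): r unchanged
  event 9 (t=51: INC r by 3): r 40 -> 43
  event 10 (t=60: INC r by 5): r 43 -> 48
Final: r = 48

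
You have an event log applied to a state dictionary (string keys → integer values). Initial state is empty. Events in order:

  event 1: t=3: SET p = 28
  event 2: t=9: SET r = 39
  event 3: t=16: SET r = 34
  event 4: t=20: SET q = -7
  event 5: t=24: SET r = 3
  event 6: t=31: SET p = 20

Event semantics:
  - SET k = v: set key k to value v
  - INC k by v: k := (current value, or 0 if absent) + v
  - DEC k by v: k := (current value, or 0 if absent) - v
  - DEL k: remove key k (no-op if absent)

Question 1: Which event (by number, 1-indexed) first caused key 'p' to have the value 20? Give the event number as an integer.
Answer: 6

Derivation:
Looking for first event where p becomes 20:
  event 1: p = 28
  event 2: p = 28
  event 3: p = 28
  event 4: p = 28
  event 5: p = 28
  event 6: p 28 -> 20  <-- first match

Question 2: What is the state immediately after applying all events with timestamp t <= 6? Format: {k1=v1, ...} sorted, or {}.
Apply events with t <= 6 (1 events):
  after event 1 (t=3: SET p = 28): {p=28}

Answer: {p=28}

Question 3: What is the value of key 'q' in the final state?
Answer: -7

Derivation:
Track key 'q' through all 6 events:
  event 1 (t=3: SET p = 28): q unchanged
  event 2 (t=9: SET r = 39): q unchanged
  event 3 (t=16: SET r = 34): q unchanged
  event 4 (t=20: SET q = -7): q (absent) -> -7
  event 5 (t=24: SET r = 3): q unchanged
  event 6 (t=31: SET p = 20): q unchanged
Final: q = -7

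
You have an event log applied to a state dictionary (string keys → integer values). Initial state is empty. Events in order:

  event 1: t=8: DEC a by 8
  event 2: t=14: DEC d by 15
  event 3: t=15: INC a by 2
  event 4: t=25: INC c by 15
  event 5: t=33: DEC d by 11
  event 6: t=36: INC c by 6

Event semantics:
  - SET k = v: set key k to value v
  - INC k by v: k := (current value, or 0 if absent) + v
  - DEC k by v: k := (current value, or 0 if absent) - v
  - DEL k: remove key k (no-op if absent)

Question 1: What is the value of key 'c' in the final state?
Answer: 21

Derivation:
Track key 'c' through all 6 events:
  event 1 (t=8: DEC a by 8): c unchanged
  event 2 (t=14: DEC d by 15): c unchanged
  event 3 (t=15: INC a by 2): c unchanged
  event 4 (t=25: INC c by 15): c (absent) -> 15
  event 5 (t=33: DEC d by 11): c unchanged
  event 6 (t=36: INC c by 6): c 15 -> 21
Final: c = 21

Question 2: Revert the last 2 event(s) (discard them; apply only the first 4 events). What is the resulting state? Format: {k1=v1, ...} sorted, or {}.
Answer: {a=-6, c=15, d=-15}

Derivation:
Keep first 4 events (discard last 2):
  after event 1 (t=8: DEC a by 8): {a=-8}
  after event 2 (t=14: DEC d by 15): {a=-8, d=-15}
  after event 3 (t=15: INC a by 2): {a=-6, d=-15}
  after event 4 (t=25: INC c by 15): {a=-6, c=15, d=-15}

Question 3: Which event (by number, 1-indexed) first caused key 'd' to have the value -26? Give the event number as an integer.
Looking for first event where d becomes -26:
  event 2: d = -15
  event 3: d = -15
  event 4: d = -15
  event 5: d -15 -> -26  <-- first match

Answer: 5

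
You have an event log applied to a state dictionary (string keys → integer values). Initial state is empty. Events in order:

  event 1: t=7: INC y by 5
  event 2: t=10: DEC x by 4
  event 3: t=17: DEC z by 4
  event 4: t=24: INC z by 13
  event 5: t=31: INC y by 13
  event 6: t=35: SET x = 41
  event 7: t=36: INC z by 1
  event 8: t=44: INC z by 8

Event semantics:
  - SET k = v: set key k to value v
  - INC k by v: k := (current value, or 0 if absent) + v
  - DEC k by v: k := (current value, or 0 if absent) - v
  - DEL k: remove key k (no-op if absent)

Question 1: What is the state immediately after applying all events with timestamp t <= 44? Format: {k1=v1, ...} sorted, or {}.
Answer: {x=41, y=18, z=18}

Derivation:
Apply events with t <= 44 (8 events):
  after event 1 (t=7: INC y by 5): {y=5}
  after event 2 (t=10: DEC x by 4): {x=-4, y=5}
  after event 3 (t=17: DEC z by 4): {x=-4, y=5, z=-4}
  after event 4 (t=24: INC z by 13): {x=-4, y=5, z=9}
  after event 5 (t=31: INC y by 13): {x=-4, y=18, z=9}
  after event 6 (t=35: SET x = 41): {x=41, y=18, z=9}
  after event 7 (t=36: INC z by 1): {x=41, y=18, z=10}
  after event 8 (t=44: INC z by 8): {x=41, y=18, z=18}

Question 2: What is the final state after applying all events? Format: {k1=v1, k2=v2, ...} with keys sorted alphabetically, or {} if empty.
  after event 1 (t=7: INC y by 5): {y=5}
  after event 2 (t=10: DEC x by 4): {x=-4, y=5}
  after event 3 (t=17: DEC z by 4): {x=-4, y=5, z=-4}
  after event 4 (t=24: INC z by 13): {x=-4, y=5, z=9}
  after event 5 (t=31: INC y by 13): {x=-4, y=18, z=9}
  after event 6 (t=35: SET x = 41): {x=41, y=18, z=9}
  after event 7 (t=36: INC z by 1): {x=41, y=18, z=10}
  after event 8 (t=44: INC z by 8): {x=41, y=18, z=18}

Answer: {x=41, y=18, z=18}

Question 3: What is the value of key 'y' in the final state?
Track key 'y' through all 8 events:
  event 1 (t=7: INC y by 5): y (absent) -> 5
  event 2 (t=10: DEC x by 4): y unchanged
  event 3 (t=17: DEC z by 4): y unchanged
  event 4 (t=24: INC z by 13): y unchanged
  event 5 (t=31: INC y by 13): y 5 -> 18
  event 6 (t=35: SET x = 41): y unchanged
  event 7 (t=36: INC z by 1): y unchanged
  event 8 (t=44: INC z by 8): y unchanged
Final: y = 18

Answer: 18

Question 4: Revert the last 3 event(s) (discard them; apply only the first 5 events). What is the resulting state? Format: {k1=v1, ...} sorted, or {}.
Answer: {x=-4, y=18, z=9}

Derivation:
Keep first 5 events (discard last 3):
  after event 1 (t=7: INC y by 5): {y=5}
  after event 2 (t=10: DEC x by 4): {x=-4, y=5}
  after event 3 (t=17: DEC z by 4): {x=-4, y=5, z=-4}
  after event 4 (t=24: INC z by 13): {x=-4, y=5, z=9}
  after event 5 (t=31: INC y by 13): {x=-4, y=18, z=9}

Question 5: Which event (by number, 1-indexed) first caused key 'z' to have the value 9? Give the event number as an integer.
Answer: 4

Derivation:
Looking for first event where z becomes 9:
  event 3: z = -4
  event 4: z -4 -> 9  <-- first match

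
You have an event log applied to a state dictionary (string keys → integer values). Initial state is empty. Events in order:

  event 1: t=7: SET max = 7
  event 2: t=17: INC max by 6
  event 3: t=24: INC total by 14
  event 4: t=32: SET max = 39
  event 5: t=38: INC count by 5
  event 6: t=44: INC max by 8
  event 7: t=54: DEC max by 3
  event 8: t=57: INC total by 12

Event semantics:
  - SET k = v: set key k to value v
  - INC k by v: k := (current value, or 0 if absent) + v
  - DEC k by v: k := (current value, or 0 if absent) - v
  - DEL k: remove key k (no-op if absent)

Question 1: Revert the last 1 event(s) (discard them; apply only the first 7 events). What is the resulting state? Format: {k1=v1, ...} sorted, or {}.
Answer: {count=5, max=44, total=14}

Derivation:
Keep first 7 events (discard last 1):
  after event 1 (t=7: SET max = 7): {max=7}
  after event 2 (t=17: INC max by 6): {max=13}
  after event 3 (t=24: INC total by 14): {max=13, total=14}
  after event 4 (t=32: SET max = 39): {max=39, total=14}
  after event 5 (t=38: INC count by 5): {count=5, max=39, total=14}
  after event 6 (t=44: INC max by 8): {count=5, max=47, total=14}
  after event 7 (t=54: DEC max by 3): {count=5, max=44, total=14}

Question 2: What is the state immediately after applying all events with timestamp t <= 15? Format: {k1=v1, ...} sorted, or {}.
Answer: {max=7}

Derivation:
Apply events with t <= 15 (1 events):
  after event 1 (t=7: SET max = 7): {max=7}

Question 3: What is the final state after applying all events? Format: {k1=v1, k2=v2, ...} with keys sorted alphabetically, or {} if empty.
Answer: {count=5, max=44, total=26}

Derivation:
  after event 1 (t=7: SET max = 7): {max=7}
  after event 2 (t=17: INC max by 6): {max=13}
  after event 3 (t=24: INC total by 14): {max=13, total=14}
  after event 4 (t=32: SET max = 39): {max=39, total=14}
  after event 5 (t=38: INC count by 5): {count=5, max=39, total=14}
  after event 6 (t=44: INC max by 8): {count=5, max=47, total=14}
  after event 7 (t=54: DEC max by 3): {count=5, max=44, total=14}
  after event 8 (t=57: INC total by 12): {count=5, max=44, total=26}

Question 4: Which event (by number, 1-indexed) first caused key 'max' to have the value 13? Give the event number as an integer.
Looking for first event where max becomes 13:
  event 1: max = 7
  event 2: max 7 -> 13  <-- first match

Answer: 2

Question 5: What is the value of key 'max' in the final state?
Track key 'max' through all 8 events:
  event 1 (t=7: SET max = 7): max (absent) -> 7
  event 2 (t=17: INC max by 6): max 7 -> 13
  event 3 (t=24: INC total by 14): max unchanged
  event 4 (t=32: SET max = 39): max 13 -> 39
  event 5 (t=38: INC count by 5): max unchanged
  event 6 (t=44: INC max by 8): max 39 -> 47
  event 7 (t=54: DEC max by 3): max 47 -> 44
  event 8 (t=57: INC total by 12): max unchanged
Final: max = 44

Answer: 44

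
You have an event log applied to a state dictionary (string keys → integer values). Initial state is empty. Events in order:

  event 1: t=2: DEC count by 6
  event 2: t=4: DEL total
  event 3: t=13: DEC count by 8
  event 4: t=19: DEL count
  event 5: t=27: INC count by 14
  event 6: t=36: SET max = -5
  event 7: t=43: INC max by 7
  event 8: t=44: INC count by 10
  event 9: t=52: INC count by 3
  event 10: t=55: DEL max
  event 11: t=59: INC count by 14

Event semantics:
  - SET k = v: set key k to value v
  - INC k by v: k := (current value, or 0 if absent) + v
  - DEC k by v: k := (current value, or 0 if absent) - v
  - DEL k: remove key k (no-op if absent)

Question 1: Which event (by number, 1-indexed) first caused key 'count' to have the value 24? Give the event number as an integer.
Looking for first event where count becomes 24:
  event 1: count = -6
  event 2: count = -6
  event 3: count = -14
  event 4: count = (absent)
  event 5: count = 14
  event 6: count = 14
  event 7: count = 14
  event 8: count 14 -> 24  <-- first match

Answer: 8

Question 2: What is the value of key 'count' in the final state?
Track key 'count' through all 11 events:
  event 1 (t=2: DEC count by 6): count (absent) -> -6
  event 2 (t=4: DEL total): count unchanged
  event 3 (t=13: DEC count by 8): count -6 -> -14
  event 4 (t=19: DEL count): count -14 -> (absent)
  event 5 (t=27: INC count by 14): count (absent) -> 14
  event 6 (t=36: SET max = -5): count unchanged
  event 7 (t=43: INC max by 7): count unchanged
  event 8 (t=44: INC count by 10): count 14 -> 24
  event 9 (t=52: INC count by 3): count 24 -> 27
  event 10 (t=55: DEL max): count unchanged
  event 11 (t=59: INC count by 14): count 27 -> 41
Final: count = 41

Answer: 41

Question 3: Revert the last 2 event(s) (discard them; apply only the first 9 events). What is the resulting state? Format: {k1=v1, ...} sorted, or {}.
Answer: {count=27, max=2}

Derivation:
Keep first 9 events (discard last 2):
  after event 1 (t=2: DEC count by 6): {count=-6}
  after event 2 (t=4: DEL total): {count=-6}
  after event 3 (t=13: DEC count by 8): {count=-14}
  after event 4 (t=19: DEL count): {}
  after event 5 (t=27: INC count by 14): {count=14}
  after event 6 (t=36: SET max = -5): {count=14, max=-5}
  after event 7 (t=43: INC max by 7): {count=14, max=2}
  after event 8 (t=44: INC count by 10): {count=24, max=2}
  after event 9 (t=52: INC count by 3): {count=27, max=2}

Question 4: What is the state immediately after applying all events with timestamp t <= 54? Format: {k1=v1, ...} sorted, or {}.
Answer: {count=27, max=2}

Derivation:
Apply events with t <= 54 (9 events):
  after event 1 (t=2: DEC count by 6): {count=-6}
  after event 2 (t=4: DEL total): {count=-6}
  after event 3 (t=13: DEC count by 8): {count=-14}
  after event 4 (t=19: DEL count): {}
  after event 5 (t=27: INC count by 14): {count=14}
  after event 6 (t=36: SET max = -5): {count=14, max=-5}
  after event 7 (t=43: INC max by 7): {count=14, max=2}
  after event 8 (t=44: INC count by 10): {count=24, max=2}
  after event 9 (t=52: INC count by 3): {count=27, max=2}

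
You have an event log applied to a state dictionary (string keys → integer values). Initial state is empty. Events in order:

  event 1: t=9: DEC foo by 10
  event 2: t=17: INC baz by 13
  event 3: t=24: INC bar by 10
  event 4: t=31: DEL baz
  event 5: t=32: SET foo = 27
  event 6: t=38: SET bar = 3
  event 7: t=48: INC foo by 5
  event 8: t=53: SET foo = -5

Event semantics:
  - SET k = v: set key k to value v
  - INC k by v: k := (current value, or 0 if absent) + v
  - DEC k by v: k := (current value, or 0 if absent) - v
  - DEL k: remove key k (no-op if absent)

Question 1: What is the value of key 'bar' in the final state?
Track key 'bar' through all 8 events:
  event 1 (t=9: DEC foo by 10): bar unchanged
  event 2 (t=17: INC baz by 13): bar unchanged
  event 3 (t=24: INC bar by 10): bar (absent) -> 10
  event 4 (t=31: DEL baz): bar unchanged
  event 5 (t=32: SET foo = 27): bar unchanged
  event 6 (t=38: SET bar = 3): bar 10 -> 3
  event 7 (t=48: INC foo by 5): bar unchanged
  event 8 (t=53: SET foo = -5): bar unchanged
Final: bar = 3

Answer: 3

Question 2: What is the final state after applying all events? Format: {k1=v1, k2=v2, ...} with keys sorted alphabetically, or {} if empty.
  after event 1 (t=9: DEC foo by 10): {foo=-10}
  after event 2 (t=17: INC baz by 13): {baz=13, foo=-10}
  after event 3 (t=24: INC bar by 10): {bar=10, baz=13, foo=-10}
  after event 4 (t=31: DEL baz): {bar=10, foo=-10}
  after event 5 (t=32: SET foo = 27): {bar=10, foo=27}
  after event 6 (t=38: SET bar = 3): {bar=3, foo=27}
  after event 7 (t=48: INC foo by 5): {bar=3, foo=32}
  after event 8 (t=53: SET foo = -5): {bar=3, foo=-5}

Answer: {bar=3, foo=-5}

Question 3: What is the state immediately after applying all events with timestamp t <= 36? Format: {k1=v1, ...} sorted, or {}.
Apply events with t <= 36 (5 events):
  after event 1 (t=9: DEC foo by 10): {foo=-10}
  after event 2 (t=17: INC baz by 13): {baz=13, foo=-10}
  after event 3 (t=24: INC bar by 10): {bar=10, baz=13, foo=-10}
  after event 4 (t=31: DEL baz): {bar=10, foo=-10}
  after event 5 (t=32: SET foo = 27): {bar=10, foo=27}

Answer: {bar=10, foo=27}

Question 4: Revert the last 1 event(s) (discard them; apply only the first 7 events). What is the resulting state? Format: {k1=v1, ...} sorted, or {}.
Answer: {bar=3, foo=32}

Derivation:
Keep first 7 events (discard last 1):
  after event 1 (t=9: DEC foo by 10): {foo=-10}
  after event 2 (t=17: INC baz by 13): {baz=13, foo=-10}
  after event 3 (t=24: INC bar by 10): {bar=10, baz=13, foo=-10}
  after event 4 (t=31: DEL baz): {bar=10, foo=-10}
  after event 5 (t=32: SET foo = 27): {bar=10, foo=27}
  after event 6 (t=38: SET bar = 3): {bar=3, foo=27}
  after event 7 (t=48: INC foo by 5): {bar=3, foo=32}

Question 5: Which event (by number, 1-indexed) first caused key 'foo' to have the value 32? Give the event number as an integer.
Answer: 7

Derivation:
Looking for first event where foo becomes 32:
  event 1: foo = -10
  event 2: foo = -10
  event 3: foo = -10
  event 4: foo = -10
  event 5: foo = 27
  event 6: foo = 27
  event 7: foo 27 -> 32  <-- first match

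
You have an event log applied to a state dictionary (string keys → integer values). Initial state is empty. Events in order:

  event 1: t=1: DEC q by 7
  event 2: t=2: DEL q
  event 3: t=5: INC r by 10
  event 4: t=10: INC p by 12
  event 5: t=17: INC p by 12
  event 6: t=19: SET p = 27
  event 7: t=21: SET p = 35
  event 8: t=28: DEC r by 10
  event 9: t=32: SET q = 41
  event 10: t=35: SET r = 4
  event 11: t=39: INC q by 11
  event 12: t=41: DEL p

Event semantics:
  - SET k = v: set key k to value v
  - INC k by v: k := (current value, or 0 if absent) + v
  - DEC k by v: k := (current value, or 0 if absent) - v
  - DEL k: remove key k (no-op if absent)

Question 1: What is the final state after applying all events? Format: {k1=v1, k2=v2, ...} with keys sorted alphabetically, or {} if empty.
Answer: {q=52, r=4}

Derivation:
  after event 1 (t=1: DEC q by 7): {q=-7}
  after event 2 (t=2: DEL q): {}
  after event 3 (t=5: INC r by 10): {r=10}
  after event 4 (t=10: INC p by 12): {p=12, r=10}
  after event 5 (t=17: INC p by 12): {p=24, r=10}
  after event 6 (t=19: SET p = 27): {p=27, r=10}
  after event 7 (t=21: SET p = 35): {p=35, r=10}
  after event 8 (t=28: DEC r by 10): {p=35, r=0}
  after event 9 (t=32: SET q = 41): {p=35, q=41, r=0}
  after event 10 (t=35: SET r = 4): {p=35, q=41, r=4}
  after event 11 (t=39: INC q by 11): {p=35, q=52, r=4}
  after event 12 (t=41: DEL p): {q=52, r=4}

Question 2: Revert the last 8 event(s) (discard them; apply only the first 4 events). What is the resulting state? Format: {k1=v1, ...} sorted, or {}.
Keep first 4 events (discard last 8):
  after event 1 (t=1: DEC q by 7): {q=-7}
  after event 2 (t=2: DEL q): {}
  after event 3 (t=5: INC r by 10): {r=10}
  after event 4 (t=10: INC p by 12): {p=12, r=10}

Answer: {p=12, r=10}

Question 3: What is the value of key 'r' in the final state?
Answer: 4

Derivation:
Track key 'r' through all 12 events:
  event 1 (t=1: DEC q by 7): r unchanged
  event 2 (t=2: DEL q): r unchanged
  event 3 (t=5: INC r by 10): r (absent) -> 10
  event 4 (t=10: INC p by 12): r unchanged
  event 5 (t=17: INC p by 12): r unchanged
  event 6 (t=19: SET p = 27): r unchanged
  event 7 (t=21: SET p = 35): r unchanged
  event 8 (t=28: DEC r by 10): r 10 -> 0
  event 9 (t=32: SET q = 41): r unchanged
  event 10 (t=35: SET r = 4): r 0 -> 4
  event 11 (t=39: INC q by 11): r unchanged
  event 12 (t=41: DEL p): r unchanged
Final: r = 4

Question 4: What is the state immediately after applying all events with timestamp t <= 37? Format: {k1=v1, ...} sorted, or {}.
Apply events with t <= 37 (10 events):
  after event 1 (t=1: DEC q by 7): {q=-7}
  after event 2 (t=2: DEL q): {}
  after event 3 (t=5: INC r by 10): {r=10}
  after event 4 (t=10: INC p by 12): {p=12, r=10}
  after event 5 (t=17: INC p by 12): {p=24, r=10}
  after event 6 (t=19: SET p = 27): {p=27, r=10}
  after event 7 (t=21: SET p = 35): {p=35, r=10}
  after event 8 (t=28: DEC r by 10): {p=35, r=0}
  after event 9 (t=32: SET q = 41): {p=35, q=41, r=0}
  after event 10 (t=35: SET r = 4): {p=35, q=41, r=4}

Answer: {p=35, q=41, r=4}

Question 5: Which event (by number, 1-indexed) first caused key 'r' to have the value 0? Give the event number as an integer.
Looking for first event where r becomes 0:
  event 3: r = 10
  event 4: r = 10
  event 5: r = 10
  event 6: r = 10
  event 7: r = 10
  event 8: r 10 -> 0  <-- first match

Answer: 8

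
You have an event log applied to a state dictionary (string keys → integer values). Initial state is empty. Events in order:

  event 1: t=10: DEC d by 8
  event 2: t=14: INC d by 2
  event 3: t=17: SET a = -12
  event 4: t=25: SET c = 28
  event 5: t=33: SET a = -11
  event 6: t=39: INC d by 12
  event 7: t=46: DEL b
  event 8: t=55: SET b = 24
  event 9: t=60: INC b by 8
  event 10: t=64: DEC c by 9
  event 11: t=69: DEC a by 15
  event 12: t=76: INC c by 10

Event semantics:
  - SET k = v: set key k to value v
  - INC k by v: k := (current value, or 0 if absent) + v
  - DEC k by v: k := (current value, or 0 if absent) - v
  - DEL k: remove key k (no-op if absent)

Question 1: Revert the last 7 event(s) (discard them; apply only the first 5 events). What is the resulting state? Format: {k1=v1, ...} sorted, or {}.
Keep first 5 events (discard last 7):
  after event 1 (t=10: DEC d by 8): {d=-8}
  after event 2 (t=14: INC d by 2): {d=-6}
  after event 3 (t=17: SET a = -12): {a=-12, d=-6}
  after event 4 (t=25: SET c = 28): {a=-12, c=28, d=-6}
  after event 5 (t=33: SET a = -11): {a=-11, c=28, d=-6}

Answer: {a=-11, c=28, d=-6}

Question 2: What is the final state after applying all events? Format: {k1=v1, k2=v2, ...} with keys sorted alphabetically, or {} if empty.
Answer: {a=-26, b=32, c=29, d=6}

Derivation:
  after event 1 (t=10: DEC d by 8): {d=-8}
  after event 2 (t=14: INC d by 2): {d=-6}
  after event 3 (t=17: SET a = -12): {a=-12, d=-6}
  after event 4 (t=25: SET c = 28): {a=-12, c=28, d=-6}
  after event 5 (t=33: SET a = -11): {a=-11, c=28, d=-6}
  after event 6 (t=39: INC d by 12): {a=-11, c=28, d=6}
  after event 7 (t=46: DEL b): {a=-11, c=28, d=6}
  after event 8 (t=55: SET b = 24): {a=-11, b=24, c=28, d=6}
  after event 9 (t=60: INC b by 8): {a=-11, b=32, c=28, d=6}
  after event 10 (t=64: DEC c by 9): {a=-11, b=32, c=19, d=6}
  after event 11 (t=69: DEC a by 15): {a=-26, b=32, c=19, d=6}
  after event 12 (t=76: INC c by 10): {a=-26, b=32, c=29, d=6}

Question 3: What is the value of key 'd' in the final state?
Answer: 6

Derivation:
Track key 'd' through all 12 events:
  event 1 (t=10: DEC d by 8): d (absent) -> -8
  event 2 (t=14: INC d by 2): d -8 -> -6
  event 3 (t=17: SET a = -12): d unchanged
  event 4 (t=25: SET c = 28): d unchanged
  event 5 (t=33: SET a = -11): d unchanged
  event 6 (t=39: INC d by 12): d -6 -> 6
  event 7 (t=46: DEL b): d unchanged
  event 8 (t=55: SET b = 24): d unchanged
  event 9 (t=60: INC b by 8): d unchanged
  event 10 (t=64: DEC c by 9): d unchanged
  event 11 (t=69: DEC a by 15): d unchanged
  event 12 (t=76: INC c by 10): d unchanged
Final: d = 6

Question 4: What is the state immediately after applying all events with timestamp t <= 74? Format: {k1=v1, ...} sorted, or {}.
Answer: {a=-26, b=32, c=19, d=6}

Derivation:
Apply events with t <= 74 (11 events):
  after event 1 (t=10: DEC d by 8): {d=-8}
  after event 2 (t=14: INC d by 2): {d=-6}
  after event 3 (t=17: SET a = -12): {a=-12, d=-6}
  after event 4 (t=25: SET c = 28): {a=-12, c=28, d=-6}
  after event 5 (t=33: SET a = -11): {a=-11, c=28, d=-6}
  after event 6 (t=39: INC d by 12): {a=-11, c=28, d=6}
  after event 7 (t=46: DEL b): {a=-11, c=28, d=6}
  after event 8 (t=55: SET b = 24): {a=-11, b=24, c=28, d=6}
  after event 9 (t=60: INC b by 8): {a=-11, b=32, c=28, d=6}
  after event 10 (t=64: DEC c by 9): {a=-11, b=32, c=19, d=6}
  after event 11 (t=69: DEC a by 15): {a=-26, b=32, c=19, d=6}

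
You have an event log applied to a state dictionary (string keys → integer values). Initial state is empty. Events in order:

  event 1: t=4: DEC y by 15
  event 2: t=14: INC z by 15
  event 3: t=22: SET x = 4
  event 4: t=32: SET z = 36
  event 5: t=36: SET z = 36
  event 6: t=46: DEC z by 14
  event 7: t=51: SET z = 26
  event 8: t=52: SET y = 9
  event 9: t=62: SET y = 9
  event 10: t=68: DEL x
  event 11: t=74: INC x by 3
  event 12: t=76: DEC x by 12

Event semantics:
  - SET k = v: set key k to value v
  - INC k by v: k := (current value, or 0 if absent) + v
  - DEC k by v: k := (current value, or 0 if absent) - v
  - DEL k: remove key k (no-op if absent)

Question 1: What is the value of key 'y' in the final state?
Track key 'y' through all 12 events:
  event 1 (t=4: DEC y by 15): y (absent) -> -15
  event 2 (t=14: INC z by 15): y unchanged
  event 3 (t=22: SET x = 4): y unchanged
  event 4 (t=32: SET z = 36): y unchanged
  event 5 (t=36: SET z = 36): y unchanged
  event 6 (t=46: DEC z by 14): y unchanged
  event 7 (t=51: SET z = 26): y unchanged
  event 8 (t=52: SET y = 9): y -15 -> 9
  event 9 (t=62: SET y = 9): y 9 -> 9
  event 10 (t=68: DEL x): y unchanged
  event 11 (t=74: INC x by 3): y unchanged
  event 12 (t=76: DEC x by 12): y unchanged
Final: y = 9

Answer: 9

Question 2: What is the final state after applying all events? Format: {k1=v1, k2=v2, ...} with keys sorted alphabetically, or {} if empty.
Answer: {x=-9, y=9, z=26}

Derivation:
  after event 1 (t=4: DEC y by 15): {y=-15}
  after event 2 (t=14: INC z by 15): {y=-15, z=15}
  after event 3 (t=22: SET x = 4): {x=4, y=-15, z=15}
  after event 4 (t=32: SET z = 36): {x=4, y=-15, z=36}
  after event 5 (t=36: SET z = 36): {x=4, y=-15, z=36}
  after event 6 (t=46: DEC z by 14): {x=4, y=-15, z=22}
  after event 7 (t=51: SET z = 26): {x=4, y=-15, z=26}
  after event 8 (t=52: SET y = 9): {x=4, y=9, z=26}
  after event 9 (t=62: SET y = 9): {x=4, y=9, z=26}
  after event 10 (t=68: DEL x): {y=9, z=26}
  after event 11 (t=74: INC x by 3): {x=3, y=9, z=26}
  after event 12 (t=76: DEC x by 12): {x=-9, y=9, z=26}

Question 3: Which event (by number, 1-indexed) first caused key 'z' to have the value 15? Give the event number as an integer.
Looking for first event where z becomes 15:
  event 2: z (absent) -> 15  <-- first match

Answer: 2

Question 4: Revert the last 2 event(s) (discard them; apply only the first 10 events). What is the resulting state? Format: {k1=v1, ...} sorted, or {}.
Keep first 10 events (discard last 2):
  after event 1 (t=4: DEC y by 15): {y=-15}
  after event 2 (t=14: INC z by 15): {y=-15, z=15}
  after event 3 (t=22: SET x = 4): {x=4, y=-15, z=15}
  after event 4 (t=32: SET z = 36): {x=4, y=-15, z=36}
  after event 5 (t=36: SET z = 36): {x=4, y=-15, z=36}
  after event 6 (t=46: DEC z by 14): {x=4, y=-15, z=22}
  after event 7 (t=51: SET z = 26): {x=4, y=-15, z=26}
  after event 8 (t=52: SET y = 9): {x=4, y=9, z=26}
  after event 9 (t=62: SET y = 9): {x=4, y=9, z=26}
  after event 10 (t=68: DEL x): {y=9, z=26}

Answer: {y=9, z=26}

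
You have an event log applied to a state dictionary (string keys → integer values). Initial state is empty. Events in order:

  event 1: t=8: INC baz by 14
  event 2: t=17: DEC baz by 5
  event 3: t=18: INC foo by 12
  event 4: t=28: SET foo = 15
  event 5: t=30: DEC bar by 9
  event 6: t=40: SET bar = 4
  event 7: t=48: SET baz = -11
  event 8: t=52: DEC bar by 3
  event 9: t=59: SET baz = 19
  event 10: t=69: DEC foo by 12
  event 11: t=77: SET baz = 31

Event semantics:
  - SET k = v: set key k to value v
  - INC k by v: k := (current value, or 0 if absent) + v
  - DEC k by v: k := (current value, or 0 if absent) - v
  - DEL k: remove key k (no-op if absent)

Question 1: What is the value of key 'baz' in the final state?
Answer: 31

Derivation:
Track key 'baz' through all 11 events:
  event 1 (t=8: INC baz by 14): baz (absent) -> 14
  event 2 (t=17: DEC baz by 5): baz 14 -> 9
  event 3 (t=18: INC foo by 12): baz unchanged
  event 4 (t=28: SET foo = 15): baz unchanged
  event 5 (t=30: DEC bar by 9): baz unchanged
  event 6 (t=40: SET bar = 4): baz unchanged
  event 7 (t=48: SET baz = -11): baz 9 -> -11
  event 8 (t=52: DEC bar by 3): baz unchanged
  event 9 (t=59: SET baz = 19): baz -11 -> 19
  event 10 (t=69: DEC foo by 12): baz unchanged
  event 11 (t=77: SET baz = 31): baz 19 -> 31
Final: baz = 31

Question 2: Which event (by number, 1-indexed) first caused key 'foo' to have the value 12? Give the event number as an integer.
Looking for first event where foo becomes 12:
  event 3: foo (absent) -> 12  <-- first match

Answer: 3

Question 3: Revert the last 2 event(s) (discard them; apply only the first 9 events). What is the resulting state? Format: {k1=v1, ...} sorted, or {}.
Answer: {bar=1, baz=19, foo=15}

Derivation:
Keep first 9 events (discard last 2):
  after event 1 (t=8: INC baz by 14): {baz=14}
  after event 2 (t=17: DEC baz by 5): {baz=9}
  after event 3 (t=18: INC foo by 12): {baz=9, foo=12}
  after event 4 (t=28: SET foo = 15): {baz=9, foo=15}
  after event 5 (t=30: DEC bar by 9): {bar=-9, baz=9, foo=15}
  after event 6 (t=40: SET bar = 4): {bar=4, baz=9, foo=15}
  after event 7 (t=48: SET baz = -11): {bar=4, baz=-11, foo=15}
  after event 8 (t=52: DEC bar by 3): {bar=1, baz=-11, foo=15}
  after event 9 (t=59: SET baz = 19): {bar=1, baz=19, foo=15}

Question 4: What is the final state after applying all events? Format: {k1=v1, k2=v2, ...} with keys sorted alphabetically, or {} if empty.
Answer: {bar=1, baz=31, foo=3}

Derivation:
  after event 1 (t=8: INC baz by 14): {baz=14}
  after event 2 (t=17: DEC baz by 5): {baz=9}
  after event 3 (t=18: INC foo by 12): {baz=9, foo=12}
  after event 4 (t=28: SET foo = 15): {baz=9, foo=15}
  after event 5 (t=30: DEC bar by 9): {bar=-9, baz=9, foo=15}
  after event 6 (t=40: SET bar = 4): {bar=4, baz=9, foo=15}
  after event 7 (t=48: SET baz = -11): {bar=4, baz=-11, foo=15}
  after event 8 (t=52: DEC bar by 3): {bar=1, baz=-11, foo=15}
  after event 9 (t=59: SET baz = 19): {bar=1, baz=19, foo=15}
  after event 10 (t=69: DEC foo by 12): {bar=1, baz=19, foo=3}
  after event 11 (t=77: SET baz = 31): {bar=1, baz=31, foo=3}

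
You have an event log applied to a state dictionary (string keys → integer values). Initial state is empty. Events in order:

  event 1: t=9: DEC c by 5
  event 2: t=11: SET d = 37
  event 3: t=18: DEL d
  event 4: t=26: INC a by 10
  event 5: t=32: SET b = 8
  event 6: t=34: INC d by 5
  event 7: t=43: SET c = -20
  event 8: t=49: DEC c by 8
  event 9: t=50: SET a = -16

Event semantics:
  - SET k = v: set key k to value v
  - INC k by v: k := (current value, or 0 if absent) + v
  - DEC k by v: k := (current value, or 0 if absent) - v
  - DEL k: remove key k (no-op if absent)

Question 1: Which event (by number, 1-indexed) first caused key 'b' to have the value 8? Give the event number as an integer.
Answer: 5

Derivation:
Looking for first event where b becomes 8:
  event 5: b (absent) -> 8  <-- first match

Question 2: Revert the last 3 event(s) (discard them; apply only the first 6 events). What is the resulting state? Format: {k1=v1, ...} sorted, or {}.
Answer: {a=10, b=8, c=-5, d=5}

Derivation:
Keep first 6 events (discard last 3):
  after event 1 (t=9: DEC c by 5): {c=-5}
  after event 2 (t=11: SET d = 37): {c=-5, d=37}
  after event 3 (t=18: DEL d): {c=-5}
  after event 4 (t=26: INC a by 10): {a=10, c=-5}
  after event 5 (t=32: SET b = 8): {a=10, b=8, c=-5}
  after event 6 (t=34: INC d by 5): {a=10, b=8, c=-5, d=5}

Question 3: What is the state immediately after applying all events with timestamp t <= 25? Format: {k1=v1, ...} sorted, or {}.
Answer: {c=-5}

Derivation:
Apply events with t <= 25 (3 events):
  after event 1 (t=9: DEC c by 5): {c=-5}
  after event 2 (t=11: SET d = 37): {c=-5, d=37}
  after event 3 (t=18: DEL d): {c=-5}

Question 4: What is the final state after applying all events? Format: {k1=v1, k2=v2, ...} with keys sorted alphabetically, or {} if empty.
Answer: {a=-16, b=8, c=-28, d=5}

Derivation:
  after event 1 (t=9: DEC c by 5): {c=-5}
  after event 2 (t=11: SET d = 37): {c=-5, d=37}
  after event 3 (t=18: DEL d): {c=-5}
  after event 4 (t=26: INC a by 10): {a=10, c=-5}
  after event 5 (t=32: SET b = 8): {a=10, b=8, c=-5}
  after event 6 (t=34: INC d by 5): {a=10, b=8, c=-5, d=5}
  after event 7 (t=43: SET c = -20): {a=10, b=8, c=-20, d=5}
  after event 8 (t=49: DEC c by 8): {a=10, b=8, c=-28, d=5}
  after event 9 (t=50: SET a = -16): {a=-16, b=8, c=-28, d=5}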